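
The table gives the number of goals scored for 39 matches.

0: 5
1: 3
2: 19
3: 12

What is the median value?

2

Cumulative frequencies: 5, 8, 27, 39
n = 39, so the median is the value in position (n+1)/2 = 20.
Position 20 falls at value 2.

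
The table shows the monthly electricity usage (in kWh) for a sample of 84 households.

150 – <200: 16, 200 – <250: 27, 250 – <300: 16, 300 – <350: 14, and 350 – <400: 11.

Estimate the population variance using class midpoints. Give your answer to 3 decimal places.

Midpoints: 175, 225, 275, 325, 375
n = 84, Σfm = 21950, mean = 261.3095
Σfm² = 6092500
Σf(m − x̄)² = Σfm² − (Σfm)²/n = 6092500 − 21950²/84 = 356755.9524
Population variance = 356755.9524 / 84 = 4247.0947

4247.095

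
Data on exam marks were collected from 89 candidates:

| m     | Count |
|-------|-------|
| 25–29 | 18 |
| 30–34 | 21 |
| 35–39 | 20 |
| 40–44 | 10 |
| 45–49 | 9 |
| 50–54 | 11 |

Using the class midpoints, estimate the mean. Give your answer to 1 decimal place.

Midpoints: 27, 32, 37, 42, 47, 52
Σfm = 18×27 + 21×32 + 20×37 + 10×42 + 9×47 + 11×52 = 3313
n = Σf = 89
Mean = 3313 / 89 = 37.2247

37.2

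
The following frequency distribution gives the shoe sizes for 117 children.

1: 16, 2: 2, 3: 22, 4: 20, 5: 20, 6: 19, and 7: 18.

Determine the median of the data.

Cumulative frequencies: 16, 18, 40, 60, 80, 99, 117
n = 117, so the median is the value in position (n+1)/2 = 59.
Position 59 falls at value 4.

4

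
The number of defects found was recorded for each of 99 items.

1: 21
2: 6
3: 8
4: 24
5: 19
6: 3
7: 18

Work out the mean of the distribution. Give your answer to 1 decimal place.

4.0

Values: 1, 2, 3, 4, 5, 6, 7
Σfx = 21×1 + 6×2 + 8×3 + 24×4 + 19×5 + 3×6 + 18×7 = 392
n = Σf = 99
Mean = 392 / 99 = 3.9596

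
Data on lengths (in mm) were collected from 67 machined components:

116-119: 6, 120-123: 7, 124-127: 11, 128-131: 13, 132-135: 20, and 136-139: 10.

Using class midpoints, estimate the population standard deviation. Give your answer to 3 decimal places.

6.042

Midpoints: 117.5, 121.5, 125.5, 129.5, 133.5, 137.5
n = 67, Σfm = 8664.5, mean = 129.3209
Σfm² = 1122946.75
Σf(m − x̄)² = Σfm² − (Σfm)²/n = 1122946.75 − 8664.5²/67 = 2445.8507
Population variance = 2445.8507 / 67 = 36.5052
Standard deviation = √36.5052 = 6.0420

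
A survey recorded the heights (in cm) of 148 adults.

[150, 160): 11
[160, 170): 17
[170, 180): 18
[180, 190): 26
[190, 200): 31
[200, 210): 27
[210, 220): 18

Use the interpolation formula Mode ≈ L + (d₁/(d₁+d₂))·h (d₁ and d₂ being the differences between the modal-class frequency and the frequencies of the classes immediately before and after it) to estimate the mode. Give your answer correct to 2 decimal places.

Modal class: [190, 200) (highest frequency 31).
d₁ = 31 − 26 = 5, d₂ = 31 − 27 = 4
Mode ≈ 190 + (5/(5+4)) × 10 = 190 + 5.5556 = 195.5556

195.56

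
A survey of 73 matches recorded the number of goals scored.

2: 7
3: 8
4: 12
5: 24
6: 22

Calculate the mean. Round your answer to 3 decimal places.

4.630

Values: 2, 3, 4, 5, 6
Σfx = 7×2 + 8×3 + 12×4 + 24×5 + 22×6 = 338
n = Σf = 73
Mean = 338 / 73 = 4.6301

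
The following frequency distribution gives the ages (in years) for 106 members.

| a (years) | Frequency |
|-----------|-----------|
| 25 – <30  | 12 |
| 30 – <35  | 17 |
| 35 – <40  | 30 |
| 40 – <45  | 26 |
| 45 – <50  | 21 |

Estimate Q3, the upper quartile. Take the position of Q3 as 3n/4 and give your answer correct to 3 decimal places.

43.942

Cumulative frequencies: 12, 29, 59, 85, 106
n = 106; position = 3n/4 = 79.5.
This falls in the class 40 – <45: L = 40, F = 59, f = 26, h = 5.
Upper quartile ≈ 40 + ((79.5 − 59) / 26) × 5 = 43.9423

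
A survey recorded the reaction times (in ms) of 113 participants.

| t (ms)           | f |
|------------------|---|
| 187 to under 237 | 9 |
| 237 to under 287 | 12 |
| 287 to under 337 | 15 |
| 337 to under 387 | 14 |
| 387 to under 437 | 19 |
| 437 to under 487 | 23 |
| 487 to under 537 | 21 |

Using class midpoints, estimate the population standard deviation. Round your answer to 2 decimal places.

Midpoints: 212, 262, 312, 362, 412, 462, 512
n = 113, Σfm = 44006, mean = 389.4336
Σfm² = 18162372
Σf(m − x̄)² = Σfm² − (Σfm)²/n = 18162372 − 44006²/113 = 1024955.7522
Population variance = 1024955.7522 / 113 = 9070.4049
Standard deviation = √9070.4049 = 95.2387

95.24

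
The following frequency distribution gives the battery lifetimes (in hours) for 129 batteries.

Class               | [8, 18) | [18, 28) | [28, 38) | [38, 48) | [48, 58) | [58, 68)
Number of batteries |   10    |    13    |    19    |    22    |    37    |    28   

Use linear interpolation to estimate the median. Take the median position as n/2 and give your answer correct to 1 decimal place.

Cumulative frequencies: 10, 23, 42, 64, 101, 129
n = 129; position = n/2 = 64.5.
This falls in the class [48, 58): L = 48, F = 64, f = 37, h = 10.
Median ≈ 48 + ((64.5 − 64) / 37) × 10 = 48.1351

48.1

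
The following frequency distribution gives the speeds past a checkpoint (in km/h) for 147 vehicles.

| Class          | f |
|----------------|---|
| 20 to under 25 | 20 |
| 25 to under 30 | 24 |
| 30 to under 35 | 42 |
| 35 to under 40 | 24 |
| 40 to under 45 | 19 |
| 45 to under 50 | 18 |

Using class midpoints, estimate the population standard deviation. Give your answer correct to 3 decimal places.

7.689

Midpoints: 22.5, 27.5, 32.5, 37.5, 42.5, 47.5
n = 147, Σfm = 5037.5, mean = 34.2687
Σfm² = 181318.75
Σf(m − x̄)² = Σfm² − (Σfm)²/n = 181318.75 − 5037.5²/147 = 8690.1361
Population variance = 8690.1361 / 147 = 59.1166
Standard deviation = √59.1166 = 7.6887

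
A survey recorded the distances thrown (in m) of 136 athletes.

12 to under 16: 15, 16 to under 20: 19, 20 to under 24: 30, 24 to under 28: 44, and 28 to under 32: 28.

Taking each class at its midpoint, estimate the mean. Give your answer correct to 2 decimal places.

23.50

Midpoints: 14, 18, 22, 26, 30
Σfm = 15×14 + 19×18 + 30×22 + 44×26 + 28×30 = 3196
n = Σf = 136
Mean = 3196 / 136 = 23.5000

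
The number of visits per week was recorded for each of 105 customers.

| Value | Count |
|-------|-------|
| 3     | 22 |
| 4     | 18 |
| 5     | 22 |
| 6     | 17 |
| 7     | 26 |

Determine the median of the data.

Cumulative frequencies: 22, 40, 62, 79, 105
n = 105, so the median is the value in position (n+1)/2 = 53.
Position 53 falls at value 5.

5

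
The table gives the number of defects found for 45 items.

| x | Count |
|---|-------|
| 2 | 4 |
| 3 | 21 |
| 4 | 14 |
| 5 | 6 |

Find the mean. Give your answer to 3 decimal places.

Values: 2, 3, 4, 5
Σfx = 4×2 + 21×3 + 14×4 + 6×5 = 157
n = Σf = 45
Mean = 157 / 45 = 3.4889

3.489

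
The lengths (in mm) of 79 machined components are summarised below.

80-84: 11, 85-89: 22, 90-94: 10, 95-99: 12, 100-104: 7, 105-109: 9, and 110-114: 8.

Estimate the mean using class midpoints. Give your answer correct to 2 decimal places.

94.59

Midpoints: 82, 87, 92, 97, 102, 107, 112
Σfm = 11×82 + 22×87 + 10×92 + 12×97 + 7×102 + 9×107 + 8×112 = 7473
n = Σf = 79
Mean = 7473 / 79 = 94.5949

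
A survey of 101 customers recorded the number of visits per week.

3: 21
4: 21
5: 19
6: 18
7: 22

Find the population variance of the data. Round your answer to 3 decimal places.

2.089

Values: 3, 4, 5, 6, 7
n = 101, Σfx = 504, mean = 4.9901
Σfx² = 2726
Σf(x − x̄)² = Σfx² − (Σfx)²/n = 2726 − 504²/101 = 210.9901
Population variance = 210.9901 / 101 = 2.0890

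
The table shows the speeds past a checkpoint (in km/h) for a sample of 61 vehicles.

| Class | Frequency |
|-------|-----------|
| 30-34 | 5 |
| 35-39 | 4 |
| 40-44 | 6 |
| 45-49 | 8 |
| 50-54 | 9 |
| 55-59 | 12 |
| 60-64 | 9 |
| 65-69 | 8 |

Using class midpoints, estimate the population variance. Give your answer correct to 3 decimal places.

Midpoints: 32, 37, 42, 47, 52, 57, 62, 67
n = 61, Σfm = 3182, mean = 52.1639
Σfm² = 172684
Σf(m − x̄)² = Σfm² − (Σfm)²/n = 172684 − 3182²/61 = 6698.3607
Population variance = 6698.3607 / 61 = 109.8092

109.809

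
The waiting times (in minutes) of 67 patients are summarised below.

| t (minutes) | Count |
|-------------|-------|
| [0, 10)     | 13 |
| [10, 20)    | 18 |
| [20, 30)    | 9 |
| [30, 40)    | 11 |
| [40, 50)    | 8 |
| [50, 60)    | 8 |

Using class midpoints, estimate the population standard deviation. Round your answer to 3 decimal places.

16.584

Midpoints: 5, 15, 25, 35, 45, 55
n = 67, Σfm = 1745, mean = 26.0448
Σfm² = 63875
Σf(m − x̄)² = Σfm² − (Σfm)²/n = 63875 − 1745²/67 = 18426.8657
Population variance = 18426.8657 / 67 = 275.0278
Standard deviation = √275.0278 = 16.5840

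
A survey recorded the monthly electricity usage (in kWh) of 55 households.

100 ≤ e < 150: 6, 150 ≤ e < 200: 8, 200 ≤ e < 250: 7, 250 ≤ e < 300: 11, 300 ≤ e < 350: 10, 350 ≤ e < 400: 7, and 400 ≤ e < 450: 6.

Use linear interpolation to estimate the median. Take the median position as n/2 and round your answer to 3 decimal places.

Cumulative frequencies: 6, 14, 21, 32, 42, 49, 55
n = 55; position = n/2 = 27.5.
This falls in the class 250 ≤ e < 300: L = 250, F = 21, f = 11, h = 50.
Median ≈ 250 + ((27.5 − 21) / 11) × 50 = 279.5455

279.545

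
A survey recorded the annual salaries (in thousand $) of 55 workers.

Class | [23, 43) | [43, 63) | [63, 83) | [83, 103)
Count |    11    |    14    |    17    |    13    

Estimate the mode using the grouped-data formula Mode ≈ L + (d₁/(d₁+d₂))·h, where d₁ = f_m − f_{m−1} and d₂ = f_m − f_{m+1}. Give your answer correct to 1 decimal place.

71.6

Modal class: [63, 83) (highest frequency 17).
d₁ = 17 − 14 = 3, d₂ = 17 − 13 = 4
Mode ≈ 63 + (3/(3+4)) × 20 = 63 + 8.5714 = 71.5714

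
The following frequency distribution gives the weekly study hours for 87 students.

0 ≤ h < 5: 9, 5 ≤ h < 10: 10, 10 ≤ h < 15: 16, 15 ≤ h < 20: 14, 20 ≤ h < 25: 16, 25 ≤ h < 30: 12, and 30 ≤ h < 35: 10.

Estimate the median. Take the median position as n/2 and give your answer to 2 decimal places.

Cumulative frequencies: 9, 19, 35, 49, 65, 77, 87
n = 87; position = n/2 = 43.5.
This falls in the class 15 ≤ h < 20: L = 15, F = 35, f = 14, h = 5.
Median ≈ 15 + ((43.5 − 35) / 14) × 5 = 18.0357

18.04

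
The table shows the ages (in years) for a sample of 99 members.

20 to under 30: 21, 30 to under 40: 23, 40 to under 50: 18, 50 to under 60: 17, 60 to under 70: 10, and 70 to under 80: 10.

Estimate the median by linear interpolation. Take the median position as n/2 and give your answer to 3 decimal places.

Cumulative frequencies: 21, 44, 62, 79, 89, 99
n = 99; position = n/2 = 49.5.
This falls in the class 40 to under 50: L = 40, F = 44, f = 18, h = 10.
Median ≈ 40 + ((49.5 − 44) / 18) × 10 = 43.0556

43.056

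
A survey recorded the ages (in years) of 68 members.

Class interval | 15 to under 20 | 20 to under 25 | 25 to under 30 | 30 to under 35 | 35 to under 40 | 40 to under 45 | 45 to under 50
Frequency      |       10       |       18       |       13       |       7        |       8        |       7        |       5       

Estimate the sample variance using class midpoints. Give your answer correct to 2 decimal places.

85.84

Midpoints: 17.5, 22.5, 27.5, 32.5, 37.5, 42.5, 47.5
n = 68, Σfm = 2000, mean = 29.4118
Σfm² = 64575
Σf(m − x̄)² = Σfm² − (Σfm)²/n = 64575 − 2000²/68 = 5751.4706
Sample variance = 5751.4706 / 67 = 85.8428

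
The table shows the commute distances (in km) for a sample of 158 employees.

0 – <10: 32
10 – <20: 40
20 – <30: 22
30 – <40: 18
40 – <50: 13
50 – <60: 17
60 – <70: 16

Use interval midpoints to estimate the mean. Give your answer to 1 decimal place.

28.5

Midpoints: 5, 15, 25, 35, 45, 55, 65
Σfm = 32×5 + 40×15 + 22×25 + 18×35 + 13×45 + 17×55 + 16×65 = 4500
n = Σf = 158
Mean = 4500 / 158 = 28.4810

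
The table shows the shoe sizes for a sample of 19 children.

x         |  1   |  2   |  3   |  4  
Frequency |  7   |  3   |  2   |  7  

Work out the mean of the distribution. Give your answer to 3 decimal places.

2.474

Values: 1, 2, 3, 4
Σfx = 7×1 + 3×2 + 2×3 + 7×4 = 47
n = Σf = 19
Mean = 47 / 19 = 2.4737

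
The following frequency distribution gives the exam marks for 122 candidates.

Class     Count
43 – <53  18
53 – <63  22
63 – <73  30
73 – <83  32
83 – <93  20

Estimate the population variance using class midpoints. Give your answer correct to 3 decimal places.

Midpoints: 48, 58, 68, 78, 88
n = 122, Σfm = 8436, mean = 69.1475
Σfm² = 603768
Σf(m − x̄)² = Σfm² − (Σfm)²/n = 603768 − 8436²/122 = 20439.3443
Population variance = 20439.3443 / 122 = 167.5356

167.536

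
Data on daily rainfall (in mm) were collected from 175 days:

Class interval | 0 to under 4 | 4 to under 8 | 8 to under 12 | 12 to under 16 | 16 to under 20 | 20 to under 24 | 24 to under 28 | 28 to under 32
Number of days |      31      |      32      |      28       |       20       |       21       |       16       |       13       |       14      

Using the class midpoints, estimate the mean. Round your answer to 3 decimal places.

13.154

Midpoints: 2, 6, 10, 14, 18, 22, 26, 30
Σfm = 31×2 + 32×6 + 28×10 + 20×14 + 21×18 + 16×22 + 13×26 + 14×30 = 2302
n = Σf = 175
Mean = 2302 / 175 = 13.1543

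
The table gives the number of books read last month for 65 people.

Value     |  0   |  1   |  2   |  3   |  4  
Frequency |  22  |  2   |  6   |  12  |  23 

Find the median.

Cumulative frequencies: 22, 24, 30, 42, 65
n = 65, so the median is the value in position (n+1)/2 = 33.
Position 33 falls at value 3.

3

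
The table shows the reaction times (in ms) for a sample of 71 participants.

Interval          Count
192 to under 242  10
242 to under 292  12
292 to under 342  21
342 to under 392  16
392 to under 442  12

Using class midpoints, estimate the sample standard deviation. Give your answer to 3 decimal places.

Midpoints: 217, 267, 317, 367, 417
n = 71, Σfm = 22907, mean = 322.6338
Σfm² = 7678319
Σf(m − x̄)² = Σfm² − (Σfm)²/n = 7678319 − 22907²/71 = 287746.4789
Sample variance = 287746.4789 / 70 = 4110.6640
Standard deviation = √4110.6640 = 64.1145

64.114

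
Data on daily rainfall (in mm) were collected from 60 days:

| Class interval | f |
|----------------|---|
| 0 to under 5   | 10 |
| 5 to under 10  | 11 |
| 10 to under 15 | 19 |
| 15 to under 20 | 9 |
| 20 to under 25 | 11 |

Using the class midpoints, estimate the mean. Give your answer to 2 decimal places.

12.50

Midpoints: 2.5, 7.5, 12.5, 17.5, 22.5
Σfm = 10×2.5 + 11×7.5 + 19×12.5 + 9×17.5 + 11×22.5 = 750
n = Σf = 60
Mean = 750 / 60 = 12.5000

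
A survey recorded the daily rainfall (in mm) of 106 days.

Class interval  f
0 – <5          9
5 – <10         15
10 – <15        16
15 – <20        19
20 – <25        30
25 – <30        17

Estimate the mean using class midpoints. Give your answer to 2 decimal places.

17.08

Midpoints: 2.5, 7.5, 12.5, 17.5, 22.5, 27.5
Σfm = 9×2.5 + 15×7.5 + 16×12.5 + 19×17.5 + 30×22.5 + 17×27.5 = 1810
n = Σf = 106
Mean = 1810 / 106 = 17.0755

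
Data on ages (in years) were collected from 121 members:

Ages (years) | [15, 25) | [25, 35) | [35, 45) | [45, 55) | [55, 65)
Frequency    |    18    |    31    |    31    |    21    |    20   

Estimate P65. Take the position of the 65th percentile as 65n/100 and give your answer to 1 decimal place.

44.6

Cumulative frequencies: 18, 49, 80, 101, 121
n = 121; position = 65n/100 = 78.65.
This falls in the class [35, 45): L = 35, F = 49, f = 31, h = 10.
65th percentile ≈ 35 + ((78.65 − 49) / 31) × 10 = 44.5645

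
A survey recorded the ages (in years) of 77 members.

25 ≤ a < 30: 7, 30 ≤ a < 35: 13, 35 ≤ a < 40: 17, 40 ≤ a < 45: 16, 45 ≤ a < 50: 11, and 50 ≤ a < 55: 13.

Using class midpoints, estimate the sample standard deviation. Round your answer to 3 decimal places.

7.812

Midpoints: 27.5, 32.5, 37.5, 42.5, 47.5, 52.5
n = 77, Σfm = 3137.5, mean = 40.7468
Σfm² = 132481.25
Σf(m − x̄)² = Σfm² − (Σfm)²/n = 132481.25 − 3137.5²/77 = 4638.3117
Sample variance = 4638.3117 / 76 = 61.0304
Standard deviation = √61.0304 = 7.8122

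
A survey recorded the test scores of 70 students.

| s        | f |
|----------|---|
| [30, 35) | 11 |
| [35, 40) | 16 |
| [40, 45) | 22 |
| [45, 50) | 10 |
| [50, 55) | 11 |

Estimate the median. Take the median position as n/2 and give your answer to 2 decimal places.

41.82

Cumulative frequencies: 11, 27, 49, 59, 70
n = 70; position = n/2 = 35.
This falls in the class [40, 45): L = 40, F = 27, f = 22, h = 5.
Median ≈ 40 + ((35 − 27) / 22) × 5 = 41.8182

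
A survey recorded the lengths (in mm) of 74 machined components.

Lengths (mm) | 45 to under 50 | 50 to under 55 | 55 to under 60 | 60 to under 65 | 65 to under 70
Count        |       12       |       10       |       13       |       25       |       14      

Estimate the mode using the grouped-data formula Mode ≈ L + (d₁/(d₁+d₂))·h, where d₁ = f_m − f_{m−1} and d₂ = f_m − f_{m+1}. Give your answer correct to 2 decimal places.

Modal class: 60 to under 65 (highest frequency 25).
d₁ = 25 − 13 = 12, d₂ = 25 − 14 = 11
Mode ≈ 60 + (12/(12+11)) × 5 = 60 + 2.6087 = 62.6087

62.61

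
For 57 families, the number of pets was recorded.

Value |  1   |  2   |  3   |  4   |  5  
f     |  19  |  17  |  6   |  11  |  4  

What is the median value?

2

Cumulative frequencies: 19, 36, 42, 53, 57
n = 57, so the median is the value in position (n+1)/2 = 29.
Position 29 falls at value 2.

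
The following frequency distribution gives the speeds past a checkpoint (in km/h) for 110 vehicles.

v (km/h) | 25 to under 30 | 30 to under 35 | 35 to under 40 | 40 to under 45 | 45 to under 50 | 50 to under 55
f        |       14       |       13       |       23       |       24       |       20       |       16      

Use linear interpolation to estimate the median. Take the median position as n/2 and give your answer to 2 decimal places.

41.04

Cumulative frequencies: 14, 27, 50, 74, 94, 110
n = 110; position = n/2 = 55.
This falls in the class 40 to under 45: L = 40, F = 50, f = 24, h = 5.
Median ≈ 40 + ((55 − 50) / 24) × 5 = 41.0417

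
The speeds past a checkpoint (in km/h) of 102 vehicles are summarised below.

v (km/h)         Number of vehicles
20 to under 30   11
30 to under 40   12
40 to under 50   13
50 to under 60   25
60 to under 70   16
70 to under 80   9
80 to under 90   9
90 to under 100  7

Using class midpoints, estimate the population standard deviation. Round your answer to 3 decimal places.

19.839

Midpoints: 25, 35, 45, 55, 65, 75, 85, 95
n = 102, Σfm = 5800, mean = 56.8627
Σfm² = 369950
Σf(m − x̄)² = Σfm² − (Σfm)²/n = 369950 − 5800²/102 = 40146.0784
Population variance = 40146.0784 / 102 = 393.5890
Standard deviation = √393.5890 = 19.8391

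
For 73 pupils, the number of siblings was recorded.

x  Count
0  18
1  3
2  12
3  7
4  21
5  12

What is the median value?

Cumulative frequencies: 18, 21, 33, 40, 61, 73
n = 73, so the median is the value in position (n+1)/2 = 37.
Position 37 falls at value 3.

3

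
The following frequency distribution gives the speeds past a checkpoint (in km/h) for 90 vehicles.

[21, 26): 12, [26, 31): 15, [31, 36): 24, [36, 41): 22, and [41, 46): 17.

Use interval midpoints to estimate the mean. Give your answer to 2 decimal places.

34.44

Midpoints: 23.5, 28.5, 33.5, 38.5, 43.5
Σfm = 12×23.5 + 15×28.5 + 24×33.5 + 22×38.5 + 17×43.5 = 3100
n = Σf = 90
Mean = 3100 / 90 = 34.4444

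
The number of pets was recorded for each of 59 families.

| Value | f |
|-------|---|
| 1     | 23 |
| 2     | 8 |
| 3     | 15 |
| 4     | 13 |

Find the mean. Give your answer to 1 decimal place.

Values: 1, 2, 3, 4
Σfx = 23×1 + 8×2 + 15×3 + 13×4 = 136
n = Σf = 59
Mean = 136 / 59 = 2.3051

2.3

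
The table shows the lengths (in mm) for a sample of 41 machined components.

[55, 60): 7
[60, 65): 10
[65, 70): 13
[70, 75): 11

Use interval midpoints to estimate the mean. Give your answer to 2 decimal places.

Midpoints: 57.5, 62.5, 67.5, 72.5
Σfm = 7×57.5 + 10×62.5 + 13×67.5 + 11×72.5 = 2702.5
n = Σf = 41
Mean = 2702.5 / 41 = 65.9146

65.91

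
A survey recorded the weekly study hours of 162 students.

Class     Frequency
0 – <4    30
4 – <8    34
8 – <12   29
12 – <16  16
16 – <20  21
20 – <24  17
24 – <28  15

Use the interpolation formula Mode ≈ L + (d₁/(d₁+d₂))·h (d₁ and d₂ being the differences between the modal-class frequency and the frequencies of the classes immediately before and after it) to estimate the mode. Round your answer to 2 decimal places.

Modal class: 4 – <8 (highest frequency 34).
d₁ = 34 − 30 = 4, d₂ = 34 − 29 = 5
Mode ≈ 4 + (4/(4+5)) × 4 = 4 + 1.7778 = 5.7778

5.78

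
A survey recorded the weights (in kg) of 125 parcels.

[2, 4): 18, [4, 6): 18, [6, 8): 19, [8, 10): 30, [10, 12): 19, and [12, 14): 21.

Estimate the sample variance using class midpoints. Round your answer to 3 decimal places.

10.889

Midpoints: 3, 5, 7, 9, 11, 13
n = 125, Σfm = 1029, mean = 8.2320
Σfm² = 9821
Σf(m − x̄)² = Σfm² − (Σfm)²/n = 9821 − 1029²/125 = 1350.2720
Sample variance = 1350.2720 / 124 = 10.8893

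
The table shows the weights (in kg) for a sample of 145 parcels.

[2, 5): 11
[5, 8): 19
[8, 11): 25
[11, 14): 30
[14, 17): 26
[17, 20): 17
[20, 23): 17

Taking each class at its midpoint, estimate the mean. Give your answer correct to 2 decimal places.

Midpoints: 3.5, 6.5, 9.5, 12.5, 15.5, 18.5, 21.5
Σfm = 11×3.5 + 19×6.5 + 25×9.5 + 30×12.5 + 26×15.5 + 17×18.5 + 17×21.5 = 1857.5
n = Σf = 145
Mean = 1857.5 / 145 = 12.8103

12.81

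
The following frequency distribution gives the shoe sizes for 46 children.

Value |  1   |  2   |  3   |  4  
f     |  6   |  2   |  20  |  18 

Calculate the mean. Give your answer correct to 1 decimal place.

Values: 1, 2, 3, 4
Σfx = 6×1 + 2×2 + 20×3 + 18×4 = 142
n = Σf = 46
Mean = 142 / 46 = 3.0870

3.1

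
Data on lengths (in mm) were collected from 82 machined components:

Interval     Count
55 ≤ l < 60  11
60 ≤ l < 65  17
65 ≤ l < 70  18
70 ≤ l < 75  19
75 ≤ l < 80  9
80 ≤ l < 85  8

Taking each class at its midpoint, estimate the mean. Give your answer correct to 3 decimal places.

68.841

Midpoints: 57.5, 62.5, 67.5, 72.5, 77.5, 82.5
Σfm = 11×57.5 + 17×62.5 + 18×67.5 + 19×72.5 + 9×77.5 + 8×82.5 = 5645
n = Σf = 82
Mean = 5645 / 82 = 68.8415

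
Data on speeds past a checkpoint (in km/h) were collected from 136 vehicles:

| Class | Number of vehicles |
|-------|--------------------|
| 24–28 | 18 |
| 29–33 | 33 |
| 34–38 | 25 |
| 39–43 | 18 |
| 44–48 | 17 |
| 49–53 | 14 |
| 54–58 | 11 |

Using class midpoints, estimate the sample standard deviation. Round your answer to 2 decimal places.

9.21

Midpoints: 26, 31, 36, 41, 46, 51, 56
n = 136, Σfm = 5241, mean = 38.5368
Σfm² = 213421
Σf(m − x̄)² = Σfm² − (Σfm)²/n = 213421 − 5241²/136 = 11449.8162
Sample variance = 11449.8162 / 135 = 84.8135
Standard deviation = √84.8135 = 9.2094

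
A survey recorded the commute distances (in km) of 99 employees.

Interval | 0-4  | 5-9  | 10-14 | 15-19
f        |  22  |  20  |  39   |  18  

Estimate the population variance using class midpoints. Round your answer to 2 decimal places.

26.42

Midpoints: 2, 7, 12, 17
n = 99, Σfm = 958, mean = 9.6768
Σfm² = 11886
Σf(m − x̄)² = Σfm² − (Σfm)²/n = 11886 − 958²/99 = 2615.6566
Population variance = 2615.6566 / 99 = 26.4208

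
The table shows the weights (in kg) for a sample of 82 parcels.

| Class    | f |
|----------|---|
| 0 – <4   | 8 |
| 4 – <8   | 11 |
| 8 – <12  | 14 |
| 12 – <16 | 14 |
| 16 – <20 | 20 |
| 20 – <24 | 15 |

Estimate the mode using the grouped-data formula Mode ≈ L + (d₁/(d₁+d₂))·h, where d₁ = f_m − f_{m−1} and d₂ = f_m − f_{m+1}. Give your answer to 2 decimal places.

Modal class: 16 – <20 (highest frequency 20).
d₁ = 20 − 14 = 6, d₂ = 20 − 15 = 5
Mode ≈ 16 + (6/(6+5)) × 4 = 16 + 2.1818 = 18.1818

18.18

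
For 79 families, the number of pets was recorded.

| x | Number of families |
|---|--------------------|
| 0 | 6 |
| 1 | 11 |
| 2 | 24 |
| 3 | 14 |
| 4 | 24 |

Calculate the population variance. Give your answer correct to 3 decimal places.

1.592

Values: 0, 1, 2, 3, 4
n = 79, Σfx = 197, mean = 2.4937
Σfx² = 617
Σf(x − x̄)² = Σfx² − (Σfx)²/n = 617 − 197²/79 = 125.7468
Population variance = 125.7468 / 79 = 1.5917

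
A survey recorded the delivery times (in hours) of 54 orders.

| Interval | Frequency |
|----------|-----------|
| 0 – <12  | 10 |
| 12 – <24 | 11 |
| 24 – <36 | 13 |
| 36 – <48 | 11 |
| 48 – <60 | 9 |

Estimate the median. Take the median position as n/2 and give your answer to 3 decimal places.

Cumulative frequencies: 10, 21, 34, 45, 54
n = 54; position = n/2 = 27.
This falls in the class 24 – <36: L = 24, F = 21, f = 13, h = 12.
Median ≈ 24 + ((27 − 21) / 13) × 12 = 29.5385

29.538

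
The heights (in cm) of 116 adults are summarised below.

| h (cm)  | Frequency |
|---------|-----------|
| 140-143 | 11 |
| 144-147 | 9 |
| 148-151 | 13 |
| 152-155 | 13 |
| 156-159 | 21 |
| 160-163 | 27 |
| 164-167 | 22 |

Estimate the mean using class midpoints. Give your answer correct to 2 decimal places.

Midpoints: 141.5, 145.5, 149.5, 153.5, 157.5, 161.5, 165.5
Σfm = 11×141.5 + 9×145.5 + 13×149.5 + 13×153.5 + 21×157.5 + 27×161.5 + 22×165.5 = 18114
n = Σf = 116
Mean = 18114 / 116 = 156.1552

156.16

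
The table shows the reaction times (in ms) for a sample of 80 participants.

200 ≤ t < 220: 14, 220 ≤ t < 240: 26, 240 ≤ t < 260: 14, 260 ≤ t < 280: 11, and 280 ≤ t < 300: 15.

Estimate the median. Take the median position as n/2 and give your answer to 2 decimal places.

Cumulative frequencies: 14, 40, 54, 65, 80
n = 80; position = n/2 = 40.
This falls in the class 220 ≤ t < 240: L = 220, F = 14, f = 26, h = 20.
Median ≈ 220 + ((40 − 14) / 26) × 20 = 240.0000

240.00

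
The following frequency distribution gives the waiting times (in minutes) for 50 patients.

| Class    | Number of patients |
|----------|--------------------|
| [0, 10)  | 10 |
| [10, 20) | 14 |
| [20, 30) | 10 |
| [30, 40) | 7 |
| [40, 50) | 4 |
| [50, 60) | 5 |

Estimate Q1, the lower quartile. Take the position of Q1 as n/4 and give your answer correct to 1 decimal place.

Cumulative frequencies: 10, 24, 34, 41, 45, 50
n = 50; position = n/4 = 12.5.
This falls in the class [10, 20): L = 10, F = 10, f = 14, h = 10.
Lower quartile ≈ 10 + ((12.5 − 10) / 14) × 10 = 11.7857

11.8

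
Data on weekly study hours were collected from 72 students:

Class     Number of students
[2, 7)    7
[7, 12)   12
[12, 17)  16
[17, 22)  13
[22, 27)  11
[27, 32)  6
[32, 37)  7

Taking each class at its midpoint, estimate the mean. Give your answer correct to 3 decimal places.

Midpoints: 4.5, 9.5, 14.5, 19.5, 24.5, 29.5, 34.5
Σfm = 7×4.5 + 12×9.5 + 16×14.5 + 13×19.5 + 11×24.5 + 6×29.5 + 7×34.5 = 1319
n = Σf = 72
Mean = 1319 / 72 = 18.3194

18.319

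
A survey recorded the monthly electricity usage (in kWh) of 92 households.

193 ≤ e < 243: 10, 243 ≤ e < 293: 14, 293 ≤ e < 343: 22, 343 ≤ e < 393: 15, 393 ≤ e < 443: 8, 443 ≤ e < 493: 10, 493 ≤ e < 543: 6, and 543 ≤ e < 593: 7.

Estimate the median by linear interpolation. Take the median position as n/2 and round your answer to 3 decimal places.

343.000

Cumulative frequencies: 10, 24, 46, 61, 69, 79, 85, 92
n = 92; position = n/2 = 46.
This falls in the class 293 ≤ e < 343: L = 293, F = 24, f = 22, h = 50.
Median ≈ 293 + ((46 − 24) / 22) × 50 = 343.0000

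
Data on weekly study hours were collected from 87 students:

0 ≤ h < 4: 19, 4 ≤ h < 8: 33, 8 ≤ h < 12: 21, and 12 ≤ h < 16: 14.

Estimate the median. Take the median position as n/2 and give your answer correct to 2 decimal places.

6.97

Cumulative frequencies: 19, 52, 73, 87
n = 87; position = n/2 = 43.5.
This falls in the class 4 ≤ h < 8: L = 4, F = 19, f = 33, h = 4.
Median ≈ 4 + ((43.5 − 19) / 33) × 4 = 6.9697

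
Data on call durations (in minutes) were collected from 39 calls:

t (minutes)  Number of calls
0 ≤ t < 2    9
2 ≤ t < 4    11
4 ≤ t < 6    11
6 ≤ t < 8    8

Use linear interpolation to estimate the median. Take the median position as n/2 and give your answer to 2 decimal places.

3.91

Cumulative frequencies: 9, 20, 31, 39
n = 39; position = n/2 = 19.5.
This falls in the class 2 ≤ t < 4: L = 2, F = 9, f = 11, h = 2.
Median ≈ 2 + ((19.5 − 9) / 11) × 2 = 3.9091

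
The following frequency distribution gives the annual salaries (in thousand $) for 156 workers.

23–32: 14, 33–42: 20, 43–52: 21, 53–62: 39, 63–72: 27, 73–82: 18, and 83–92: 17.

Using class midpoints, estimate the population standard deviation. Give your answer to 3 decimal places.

Midpoints: 27.5, 37.5, 47.5, 57.5, 67.5, 77.5, 87.5
n = 156, Σfm = 9080, mean = 58.2051
Σfm² = 576325
Σf(m − x̄)² = Σfm² − (Σfm)²/n = 576325 − 9080²/156 = 47822.4359
Population variance = 47822.4359 / 156 = 306.5541
Standard deviation = √306.5541 = 17.5087

17.509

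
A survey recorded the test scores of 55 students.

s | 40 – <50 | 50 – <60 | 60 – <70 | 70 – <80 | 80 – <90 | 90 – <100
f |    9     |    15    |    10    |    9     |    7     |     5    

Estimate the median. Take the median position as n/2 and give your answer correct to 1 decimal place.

63.5

Cumulative frequencies: 9, 24, 34, 43, 50, 55
n = 55; position = n/2 = 27.5.
This falls in the class 60 – <70: L = 60, F = 24, f = 10, h = 10.
Median ≈ 60 + ((27.5 − 24) / 10) × 10 = 63.5000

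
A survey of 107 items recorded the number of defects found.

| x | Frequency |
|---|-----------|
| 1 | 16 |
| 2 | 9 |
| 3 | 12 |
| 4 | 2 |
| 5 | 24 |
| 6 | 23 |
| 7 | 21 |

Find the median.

5

Cumulative frequencies: 16, 25, 37, 39, 63, 86, 107
n = 107, so the median is the value in position (n+1)/2 = 54.
Position 54 falls at value 5.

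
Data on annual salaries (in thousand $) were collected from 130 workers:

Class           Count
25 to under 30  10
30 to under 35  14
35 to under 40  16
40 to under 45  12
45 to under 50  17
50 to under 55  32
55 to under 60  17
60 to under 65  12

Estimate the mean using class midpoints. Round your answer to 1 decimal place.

Midpoints: 27.5, 32.5, 37.5, 42.5, 47.5, 52.5, 57.5, 62.5
Σfm = 10×27.5 + 14×32.5 + 16×37.5 + 12×42.5 + 17×47.5 + 32×52.5 + 17×57.5 + 12×62.5 = 6055
n = Σf = 130
Mean = 6055 / 130 = 46.5769

46.6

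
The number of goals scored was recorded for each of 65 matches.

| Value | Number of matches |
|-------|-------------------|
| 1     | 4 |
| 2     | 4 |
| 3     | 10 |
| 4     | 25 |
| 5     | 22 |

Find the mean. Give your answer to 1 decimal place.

Values: 1, 2, 3, 4, 5
Σfx = 4×1 + 4×2 + 10×3 + 25×4 + 22×5 = 252
n = Σf = 65
Mean = 252 / 65 = 3.8769

3.9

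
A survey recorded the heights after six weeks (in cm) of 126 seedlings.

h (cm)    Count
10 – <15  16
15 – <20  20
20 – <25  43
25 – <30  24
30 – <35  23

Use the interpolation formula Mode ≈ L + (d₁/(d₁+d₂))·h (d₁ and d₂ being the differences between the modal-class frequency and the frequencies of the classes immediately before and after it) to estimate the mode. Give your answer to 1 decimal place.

22.7

Modal class: 20 – <25 (highest frequency 43).
d₁ = 43 − 20 = 23, d₂ = 43 − 24 = 19
Mode ≈ 20 + (23/(23+19)) × 5 = 20 + 2.7381 = 22.7381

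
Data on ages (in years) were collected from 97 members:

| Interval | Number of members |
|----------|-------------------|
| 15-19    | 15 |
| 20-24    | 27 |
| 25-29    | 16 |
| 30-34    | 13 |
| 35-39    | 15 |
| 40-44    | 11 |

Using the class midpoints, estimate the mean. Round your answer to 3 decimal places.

27.979

Midpoints: 17, 22, 27, 32, 37, 42
Σfm = 15×17 + 27×22 + 16×27 + 13×32 + 15×37 + 11×42 = 2714
n = Σf = 97
Mean = 2714 / 97 = 27.9794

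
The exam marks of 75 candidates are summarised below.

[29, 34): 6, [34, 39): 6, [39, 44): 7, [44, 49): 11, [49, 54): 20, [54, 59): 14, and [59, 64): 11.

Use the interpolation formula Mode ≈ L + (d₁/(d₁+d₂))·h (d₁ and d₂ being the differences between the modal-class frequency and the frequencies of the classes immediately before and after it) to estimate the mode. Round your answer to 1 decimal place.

52.0

Modal class: [49, 54) (highest frequency 20).
d₁ = 20 − 11 = 9, d₂ = 20 − 14 = 6
Mode ≈ 49 + (9/(9+6)) × 5 = 49 + 3.0000 = 52.0000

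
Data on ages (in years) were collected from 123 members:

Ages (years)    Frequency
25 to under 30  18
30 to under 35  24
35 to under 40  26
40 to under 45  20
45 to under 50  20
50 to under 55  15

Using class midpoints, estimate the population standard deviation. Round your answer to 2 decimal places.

8.00

Midpoints: 27.5, 32.5, 37.5, 42.5, 47.5, 52.5
n = 123, Σfm = 4837.5, mean = 39.3293
Σfm² = 198118.75
Σf(m − x̄)² = Σfm² − (Σfm)²/n = 198118.75 − 4837.5²/123 = 7863.4146
Population variance = 7863.4146 / 123 = 63.9302
Standard deviation = √63.9302 = 7.9956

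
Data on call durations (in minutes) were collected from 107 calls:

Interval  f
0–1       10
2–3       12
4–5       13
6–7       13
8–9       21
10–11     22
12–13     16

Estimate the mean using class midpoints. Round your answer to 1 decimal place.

Midpoints: 0.5, 2.5, 4.5, 6.5, 8.5, 10.5, 12.5
Σfm = 10×0.5 + 12×2.5 + 13×4.5 + 13×6.5 + 21×8.5 + 22×10.5 + 16×12.5 = 787.5
n = Σf = 107
Mean = 787.5 / 107 = 7.3598

7.4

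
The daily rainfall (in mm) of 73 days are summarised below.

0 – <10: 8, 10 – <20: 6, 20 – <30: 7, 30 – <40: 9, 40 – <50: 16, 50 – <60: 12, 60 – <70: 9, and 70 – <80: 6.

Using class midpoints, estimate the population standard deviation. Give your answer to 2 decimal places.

Midpoints: 5, 15, 25, 35, 45, 55, 65, 75
n = 73, Σfm = 3035, mean = 41.5753
Σfm² = 157425
Σf(m − x̄)² = Σfm² − (Σfm)²/n = 157425 − 3035²/73 = 31243.8356
Population variance = 31243.8356 / 73 = 427.9977
Standard deviation = √427.9977 = 20.6881

20.69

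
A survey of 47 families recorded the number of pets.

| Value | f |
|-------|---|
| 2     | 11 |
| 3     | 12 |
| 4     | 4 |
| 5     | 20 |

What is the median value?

4

Cumulative frequencies: 11, 23, 27, 47
n = 47, so the median is the value in position (n+1)/2 = 24.
Position 24 falls at value 4.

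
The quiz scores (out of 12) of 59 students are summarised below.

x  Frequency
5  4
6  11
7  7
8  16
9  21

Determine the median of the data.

8

Cumulative frequencies: 4, 15, 22, 38, 59
n = 59, so the median is the value in position (n+1)/2 = 30.
Position 30 falls at value 8.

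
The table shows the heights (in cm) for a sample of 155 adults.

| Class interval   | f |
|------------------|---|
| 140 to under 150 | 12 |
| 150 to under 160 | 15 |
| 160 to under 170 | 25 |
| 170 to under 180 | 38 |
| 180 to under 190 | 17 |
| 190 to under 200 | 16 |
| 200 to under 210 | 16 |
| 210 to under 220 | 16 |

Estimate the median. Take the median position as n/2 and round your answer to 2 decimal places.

Cumulative frequencies: 12, 27, 52, 90, 107, 123, 139, 155
n = 155; position = n/2 = 77.5.
This falls in the class 170 to under 180: L = 170, F = 52, f = 38, h = 10.
Median ≈ 170 + ((77.5 − 52) / 38) × 10 = 176.7105

176.71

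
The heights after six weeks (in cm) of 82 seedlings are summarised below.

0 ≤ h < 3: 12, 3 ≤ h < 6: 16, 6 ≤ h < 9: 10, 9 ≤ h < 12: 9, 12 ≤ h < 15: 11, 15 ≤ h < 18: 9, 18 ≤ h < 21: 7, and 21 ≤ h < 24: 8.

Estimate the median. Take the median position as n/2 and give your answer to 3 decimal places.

Cumulative frequencies: 12, 28, 38, 47, 58, 67, 74, 82
n = 82; position = n/2 = 41.
This falls in the class 9 ≤ h < 12: L = 9, F = 38, f = 9, h = 3.
Median ≈ 9 + ((41 − 38) / 9) × 3 = 10.0000

10.000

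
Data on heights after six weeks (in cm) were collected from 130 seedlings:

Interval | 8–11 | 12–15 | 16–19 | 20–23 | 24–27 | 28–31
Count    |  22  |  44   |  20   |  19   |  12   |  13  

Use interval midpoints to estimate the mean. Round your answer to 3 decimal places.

17.315

Midpoints: 9.5, 13.5, 17.5, 21.5, 25.5, 29.5
Σfm = 22×9.5 + 44×13.5 + 20×17.5 + 19×21.5 + 12×25.5 + 13×29.5 = 2251
n = Σf = 130
Mean = 2251 / 130 = 17.3154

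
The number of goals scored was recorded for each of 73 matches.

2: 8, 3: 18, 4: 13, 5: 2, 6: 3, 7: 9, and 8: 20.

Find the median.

4

Cumulative frequencies: 8, 26, 39, 41, 44, 53, 73
n = 73, so the median is the value in position (n+1)/2 = 37.
Position 37 falls at value 4.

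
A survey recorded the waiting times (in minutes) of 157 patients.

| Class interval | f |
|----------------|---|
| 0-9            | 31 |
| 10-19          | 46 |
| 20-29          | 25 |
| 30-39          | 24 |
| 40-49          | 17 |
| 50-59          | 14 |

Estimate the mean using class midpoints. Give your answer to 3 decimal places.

Midpoints: 4.5, 14.5, 24.5, 34.5, 44.5, 54.5
Σfm = 31×4.5 + 46×14.5 + 25×24.5 + 24×34.5 + 17×44.5 + 14×54.5 = 3766.5
n = Σf = 157
Mean = 3766.5 / 157 = 23.9904

23.990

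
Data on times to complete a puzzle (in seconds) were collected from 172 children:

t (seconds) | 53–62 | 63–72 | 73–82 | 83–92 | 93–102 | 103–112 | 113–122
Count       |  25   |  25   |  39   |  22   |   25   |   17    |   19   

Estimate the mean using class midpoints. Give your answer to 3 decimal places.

84.709

Midpoints: 57.5, 67.5, 77.5, 87.5, 97.5, 107.5, 117.5
Σfm = 25×57.5 + 25×67.5 + 39×77.5 + 22×87.5 + 25×97.5 + 17×107.5 + 19×117.5 = 14570
n = Σf = 172
Mean = 14570 / 172 = 84.7093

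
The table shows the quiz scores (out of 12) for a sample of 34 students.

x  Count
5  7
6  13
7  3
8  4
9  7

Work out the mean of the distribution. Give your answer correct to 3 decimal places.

6.735

Values: 5, 6, 7, 8, 9
Σfx = 7×5 + 13×6 + 3×7 + 4×8 + 7×9 = 229
n = Σf = 34
Mean = 229 / 34 = 6.7353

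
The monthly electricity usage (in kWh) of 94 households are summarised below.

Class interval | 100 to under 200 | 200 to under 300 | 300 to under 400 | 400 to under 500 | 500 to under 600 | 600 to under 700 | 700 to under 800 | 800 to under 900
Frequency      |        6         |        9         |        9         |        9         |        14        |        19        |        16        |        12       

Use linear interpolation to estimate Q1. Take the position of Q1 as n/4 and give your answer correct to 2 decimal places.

Cumulative frequencies: 6, 15, 24, 33, 47, 66, 82, 94
n = 94; position = n/4 = 23.5.
This falls in the class 300 to under 400: L = 300, F = 15, f = 9, h = 100.
Lower quartile ≈ 300 + ((23.5 − 15) / 9) × 100 = 394.4444

394.44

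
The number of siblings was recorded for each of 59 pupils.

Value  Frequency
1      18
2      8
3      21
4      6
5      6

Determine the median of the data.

Cumulative frequencies: 18, 26, 47, 53, 59
n = 59, so the median is the value in position (n+1)/2 = 30.
Position 30 falls at value 3.

3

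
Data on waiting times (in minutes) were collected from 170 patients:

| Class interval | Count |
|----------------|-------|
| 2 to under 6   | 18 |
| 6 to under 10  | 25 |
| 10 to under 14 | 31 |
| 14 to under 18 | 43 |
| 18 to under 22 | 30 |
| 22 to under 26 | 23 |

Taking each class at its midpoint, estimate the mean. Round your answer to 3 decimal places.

14.612

Midpoints: 4, 8, 12, 16, 20, 24
Σfm = 18×4 + 25×8 + 31×12 + 43×16 + 30×20 + 23×24 = 2484
n = Σf = 170
Mean = 2484 / 170 = 14.6118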